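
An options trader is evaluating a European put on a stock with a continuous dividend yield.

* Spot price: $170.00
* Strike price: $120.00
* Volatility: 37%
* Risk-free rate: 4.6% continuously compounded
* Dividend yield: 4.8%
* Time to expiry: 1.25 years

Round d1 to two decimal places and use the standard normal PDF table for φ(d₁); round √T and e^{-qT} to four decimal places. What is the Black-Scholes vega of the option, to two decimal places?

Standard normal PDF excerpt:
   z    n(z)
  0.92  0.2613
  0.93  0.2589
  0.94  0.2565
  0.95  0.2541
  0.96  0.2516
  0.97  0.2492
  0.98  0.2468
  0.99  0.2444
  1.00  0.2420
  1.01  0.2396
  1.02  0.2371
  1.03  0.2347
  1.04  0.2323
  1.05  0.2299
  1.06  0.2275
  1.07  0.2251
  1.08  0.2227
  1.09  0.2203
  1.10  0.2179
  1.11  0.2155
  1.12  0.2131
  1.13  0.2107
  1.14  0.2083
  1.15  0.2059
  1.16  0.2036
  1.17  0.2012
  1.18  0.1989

41.58

T = 1.25;  σ√T = 0.4137
d₁ = [ln(170/120) + (0.046 − 0.048 + 0.37²/2)·1.25] / 0.4137 = [0.3483 + 0.0831] / 0.4137 = 1.0428 → 1.04
√T = √1.25 = 1.1180
φ(d₁) = φ(1.04) = 0.2323
exp(−qT) = exp(−0.048·1.25) = 0.9418
vega = S·exp(−qT)·φ(d₁)·√T = 170·0.9418·0.2323·1.1180 = 41.5814
(The call has the same vega.)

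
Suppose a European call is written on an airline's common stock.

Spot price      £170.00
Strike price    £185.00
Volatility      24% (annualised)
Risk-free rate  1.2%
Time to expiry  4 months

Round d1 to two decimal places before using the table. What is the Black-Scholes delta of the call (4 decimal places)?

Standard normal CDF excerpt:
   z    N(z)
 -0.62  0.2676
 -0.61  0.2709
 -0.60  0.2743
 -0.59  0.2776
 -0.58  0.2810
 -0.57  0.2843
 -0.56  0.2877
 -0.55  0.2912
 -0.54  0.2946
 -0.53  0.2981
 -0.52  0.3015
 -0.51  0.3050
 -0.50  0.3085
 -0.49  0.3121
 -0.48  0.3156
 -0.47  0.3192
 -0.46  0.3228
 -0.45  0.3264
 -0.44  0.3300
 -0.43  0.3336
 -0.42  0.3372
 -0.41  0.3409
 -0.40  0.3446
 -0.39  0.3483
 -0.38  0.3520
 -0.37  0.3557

0.3050

σ√T = 0.24 × 0.5774 = 0.1386
d₁ = [ln(170/185) + (0.012 + ½·0.24²)·0.3333] / (σ√T) = (-0.0846 + 0.0136) / 0.1386 = -0.5121 ⇒ -0.51
N(d₁) = N(-0.51) = 0.3050
Δ_call = N(d₁) = 0.3050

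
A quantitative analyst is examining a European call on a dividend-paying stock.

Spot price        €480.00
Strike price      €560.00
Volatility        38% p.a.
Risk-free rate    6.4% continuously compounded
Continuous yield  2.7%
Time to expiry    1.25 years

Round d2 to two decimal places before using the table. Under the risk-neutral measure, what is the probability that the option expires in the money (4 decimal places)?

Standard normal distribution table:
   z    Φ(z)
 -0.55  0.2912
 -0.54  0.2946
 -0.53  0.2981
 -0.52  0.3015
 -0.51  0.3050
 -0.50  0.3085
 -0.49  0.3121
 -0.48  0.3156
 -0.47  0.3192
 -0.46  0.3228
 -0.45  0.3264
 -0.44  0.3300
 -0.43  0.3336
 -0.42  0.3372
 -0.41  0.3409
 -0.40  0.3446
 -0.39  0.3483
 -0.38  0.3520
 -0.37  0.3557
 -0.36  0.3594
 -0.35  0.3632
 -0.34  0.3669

σ√T = 0.38 × 1.1180 = 0.4249
ln(S/K) + (r − q + σ²/2)T = ln(480/560) + (0.064 − 0.027 + 0.38²/2)·1.25 = -0.1542 + 0.1365 = -0.0177
d₁ = -0.0177 / 0.4249 = -0.0415 which rounds to -0.04
d₂ = d₁ − σ√T = -0.0415 − 0.4249 = -0.4664 which rounds to -0.47
Risk-neutral Pr[S_T > K] = N(d₂) = N(-0.47) = 0.3192

0.3192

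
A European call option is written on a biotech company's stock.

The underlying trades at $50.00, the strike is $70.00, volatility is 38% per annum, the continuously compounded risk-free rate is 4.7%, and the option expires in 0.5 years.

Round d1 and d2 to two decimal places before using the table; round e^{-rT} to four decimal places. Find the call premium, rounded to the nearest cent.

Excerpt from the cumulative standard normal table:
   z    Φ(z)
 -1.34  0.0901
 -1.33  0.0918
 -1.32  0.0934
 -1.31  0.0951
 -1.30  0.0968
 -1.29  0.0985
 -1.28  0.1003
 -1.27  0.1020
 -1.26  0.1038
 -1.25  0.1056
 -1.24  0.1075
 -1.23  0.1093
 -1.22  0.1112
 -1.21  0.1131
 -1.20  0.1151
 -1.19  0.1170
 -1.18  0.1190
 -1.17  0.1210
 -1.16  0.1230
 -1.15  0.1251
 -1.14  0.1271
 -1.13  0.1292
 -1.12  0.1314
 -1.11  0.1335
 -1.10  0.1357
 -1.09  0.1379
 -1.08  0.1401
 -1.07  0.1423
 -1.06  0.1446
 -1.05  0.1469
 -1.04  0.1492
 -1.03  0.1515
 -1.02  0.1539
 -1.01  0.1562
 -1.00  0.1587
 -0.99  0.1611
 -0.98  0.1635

$0.96

T = 0.5;  σ√T = 0.2687
d₁ = [ln(50/70) + (0.047 + 0.38²/2)·0.5] / 0.2687 = [-0.3365 + 0.0596] / 0.2687 = -1.0304 which rounds to -1.03
d₂ = d₁ − σ√T = -1.0304 − 0.2687 = -1.2991 which rounds to -1.30
e^(−rT) = e^(−0.047·0.5) = 0.9768
N(d₁) = N(-1.03) = 0.1515;  N(d₂) = N(-1.30) = 0.0968
C = 50·0.1515 − 70·0.9768·0.0968 = 7.5750 − 6.6188 = 0.9562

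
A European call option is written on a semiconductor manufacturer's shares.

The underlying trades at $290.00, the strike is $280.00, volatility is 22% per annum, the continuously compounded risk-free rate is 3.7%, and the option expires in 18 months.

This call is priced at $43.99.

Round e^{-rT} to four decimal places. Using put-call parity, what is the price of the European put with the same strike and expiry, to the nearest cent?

exp(−rT) = exp(−0.037·1.5) = 0.9460
Put-call parity: C − P = S − K·e^(−rT) = 290 − 280·0.9460 = 290 − 264.8800 = 25.1200
P = C − (C − P) = 43.99 − (25.1200) = 18.8700

$18.87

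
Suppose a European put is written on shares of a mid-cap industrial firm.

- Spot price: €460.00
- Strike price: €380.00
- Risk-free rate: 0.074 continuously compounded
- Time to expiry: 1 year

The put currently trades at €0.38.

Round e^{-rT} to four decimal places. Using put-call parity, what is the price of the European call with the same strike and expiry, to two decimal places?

€107.47

e^(−rT) = e^(−0.074·1) = 0.9287
Put-call parity: C − P = S − K·e^(−rT) = 460 − 380·0.9287 = 460 − 352.9060 = 107.0940
C = P + (C − P) = 0.38 + (107.0940) = 107.4740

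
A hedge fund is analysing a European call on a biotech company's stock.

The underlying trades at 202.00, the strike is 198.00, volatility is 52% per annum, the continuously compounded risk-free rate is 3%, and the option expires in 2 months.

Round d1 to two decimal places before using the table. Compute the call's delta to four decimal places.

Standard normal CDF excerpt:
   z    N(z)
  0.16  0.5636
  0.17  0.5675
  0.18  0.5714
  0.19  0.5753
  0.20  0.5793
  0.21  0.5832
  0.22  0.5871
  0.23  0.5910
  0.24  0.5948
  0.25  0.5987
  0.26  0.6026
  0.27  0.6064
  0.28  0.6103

T = 0.1667;  σ√T = 0.2123
d₁ = [ln(202/198) + (0.03 + ½·0.52²)·0.1667] / (σ√T) = (0.0200 + 0.0275) / 0.2123 = 0.2239 ⇒ 0.22
N(d₁) = N(0.22) = 0.5871
Δ_call = N(d₁) = 0.5871

0.5871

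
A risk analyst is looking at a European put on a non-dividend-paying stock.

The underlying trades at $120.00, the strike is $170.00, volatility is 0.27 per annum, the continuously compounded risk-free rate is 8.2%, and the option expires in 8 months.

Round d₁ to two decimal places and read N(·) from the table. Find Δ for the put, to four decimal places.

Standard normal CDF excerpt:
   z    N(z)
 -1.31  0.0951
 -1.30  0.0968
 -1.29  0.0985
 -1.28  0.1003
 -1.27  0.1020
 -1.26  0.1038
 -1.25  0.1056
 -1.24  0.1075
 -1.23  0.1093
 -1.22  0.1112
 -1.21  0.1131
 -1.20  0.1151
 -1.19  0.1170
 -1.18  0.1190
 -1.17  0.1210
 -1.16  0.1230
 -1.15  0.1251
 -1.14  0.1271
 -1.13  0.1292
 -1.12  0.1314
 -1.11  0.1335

σ√T = 0.27 × 0.8165 = 0.2205
d₁ = [ln(120/170) + (0.082 + ½·0.27²)·0.6667] / (σ√T) = (-0.3483 + 0.0790) / 0.2205 = -1.2218 ≈ -1.22
N(d₁) = N(-1.22) = 0.1112
Δ_put = N(d₁) − 1 = 0.1112 − 1 = -0.8888

-0.8888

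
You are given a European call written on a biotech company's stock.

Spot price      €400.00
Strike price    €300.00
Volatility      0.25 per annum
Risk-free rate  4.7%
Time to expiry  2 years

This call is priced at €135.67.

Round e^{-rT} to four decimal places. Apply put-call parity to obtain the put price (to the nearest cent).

e^(−rT) = e^(−0.047·2) = 0.9103
Put-call parity: C − P = S − K·e^(−rT) = 400 − 300·0.9103 = 400 − 273.0900 = 126.9100
P = C − (C − P) = 135.67 − (126.9100) = 8.7600

€8.76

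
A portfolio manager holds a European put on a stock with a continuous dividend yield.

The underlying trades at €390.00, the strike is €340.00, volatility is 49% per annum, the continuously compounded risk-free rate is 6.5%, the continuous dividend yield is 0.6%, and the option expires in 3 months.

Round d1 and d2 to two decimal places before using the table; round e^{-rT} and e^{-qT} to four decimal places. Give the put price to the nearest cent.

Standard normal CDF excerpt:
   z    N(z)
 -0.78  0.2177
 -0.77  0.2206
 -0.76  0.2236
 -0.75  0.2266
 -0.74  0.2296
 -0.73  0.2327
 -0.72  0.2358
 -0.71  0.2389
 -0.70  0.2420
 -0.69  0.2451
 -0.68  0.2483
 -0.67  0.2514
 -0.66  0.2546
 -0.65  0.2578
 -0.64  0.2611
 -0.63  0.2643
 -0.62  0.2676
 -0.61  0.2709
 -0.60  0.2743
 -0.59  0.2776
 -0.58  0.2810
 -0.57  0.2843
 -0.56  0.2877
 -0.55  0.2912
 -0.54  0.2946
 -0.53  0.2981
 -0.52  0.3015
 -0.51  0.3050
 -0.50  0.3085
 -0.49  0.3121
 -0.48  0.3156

σ√T = 0.49·√0.25 = 0.2450
d₁ = [ln(390/340) + (0.065 − 0.006 + ½·0.49²)·0.25] / (σ√T) = (0.1372 + 0.0448) / 0.2450 = 0.7427 ≈ 0.74
d₂ = 0.7427 − 0.2450 = 0.4977 ≈ 0.50
exp(−qT) = exp(−0.006·0.25) = 0.9985;  exp(−rT) = exp(−0.065·0.25) = 0.9839
P = 340·0.9839·N(-0.50) − 390·0.9985·N(-0.74) = 340·0.9839·0.3085 − 390·0.9985·0.2296 = 103.2013 − 89.4097 = 13.7916

€13.79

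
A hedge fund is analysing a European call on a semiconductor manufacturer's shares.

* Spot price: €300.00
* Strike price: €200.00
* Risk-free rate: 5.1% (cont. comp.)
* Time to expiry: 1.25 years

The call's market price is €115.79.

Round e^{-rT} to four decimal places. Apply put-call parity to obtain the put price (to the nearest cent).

exp(−rT) = exp(−0.051·1.25) = 0.9382
Put-call parity: C − P = S − K·e^(−rT) = 300 − 200·0.9382 = 300 − 187.6400 = 112.3600
P = C − (C − P) = 115.79 − (112.3600) = 3.4300

€3.43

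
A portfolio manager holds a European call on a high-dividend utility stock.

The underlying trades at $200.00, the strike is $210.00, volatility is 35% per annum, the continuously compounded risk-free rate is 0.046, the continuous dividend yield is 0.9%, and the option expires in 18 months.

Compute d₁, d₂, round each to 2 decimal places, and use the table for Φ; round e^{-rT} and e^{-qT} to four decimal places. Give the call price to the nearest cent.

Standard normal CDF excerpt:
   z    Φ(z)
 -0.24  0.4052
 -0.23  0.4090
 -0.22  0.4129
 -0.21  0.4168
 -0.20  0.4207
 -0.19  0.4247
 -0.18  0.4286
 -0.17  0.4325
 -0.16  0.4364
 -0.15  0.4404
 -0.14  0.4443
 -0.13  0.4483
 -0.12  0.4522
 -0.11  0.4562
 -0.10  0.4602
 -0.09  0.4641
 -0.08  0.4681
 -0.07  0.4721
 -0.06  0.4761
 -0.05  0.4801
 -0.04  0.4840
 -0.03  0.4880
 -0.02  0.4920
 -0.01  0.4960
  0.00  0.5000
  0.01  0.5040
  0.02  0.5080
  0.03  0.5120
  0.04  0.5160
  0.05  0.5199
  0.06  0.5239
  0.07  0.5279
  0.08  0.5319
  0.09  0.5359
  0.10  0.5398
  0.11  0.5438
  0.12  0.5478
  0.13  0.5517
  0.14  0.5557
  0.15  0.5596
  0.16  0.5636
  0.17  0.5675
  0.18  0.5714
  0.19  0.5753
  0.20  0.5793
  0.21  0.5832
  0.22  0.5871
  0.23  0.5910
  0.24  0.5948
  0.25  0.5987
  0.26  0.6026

$34.16

σ√T = 0.35 × 1.2247 = 0.4287
d₁ = [ln(200/210) + (0.046 − 0.009 + 0.35²/2)·1.5] / 0.4287 = [-0.0488 + 0.1474] / 0.4287 = 0.2300 → 0.23
d₂ = d₁ − σ√T = 0.2300 − 0.4287 = -0.1987 → -0.20
exp(−qT) = exp(−0.009·1.5) = 0.9866;  exp(−rT) = exp(−0.046·1.5) = 0.9333
C = 200·0.9866·N(0.23) − 210·0.9333·N(-0.20) = 200·0.9866·0.5910 − 210·0.9333·0.4207 = 116.6161 − 82.4543 = 34.1619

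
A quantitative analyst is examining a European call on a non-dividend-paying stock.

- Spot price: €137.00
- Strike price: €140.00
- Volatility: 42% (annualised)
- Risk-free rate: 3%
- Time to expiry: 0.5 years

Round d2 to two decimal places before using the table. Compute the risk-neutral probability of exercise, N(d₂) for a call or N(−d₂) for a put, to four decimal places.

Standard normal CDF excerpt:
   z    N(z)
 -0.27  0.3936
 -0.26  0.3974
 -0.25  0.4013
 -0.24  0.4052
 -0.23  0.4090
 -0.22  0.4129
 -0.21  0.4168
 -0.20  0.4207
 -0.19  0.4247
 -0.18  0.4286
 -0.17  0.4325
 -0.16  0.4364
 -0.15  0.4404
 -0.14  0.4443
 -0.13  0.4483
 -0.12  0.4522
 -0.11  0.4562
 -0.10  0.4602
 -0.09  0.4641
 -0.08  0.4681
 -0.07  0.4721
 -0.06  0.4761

0.4325

σ√T = 0.42 × 0.7071 = 0.2970
ln(S/K) + (r + σ²/2)T = ln(137/140) + (0.03 + 0.42²/2)·0.5 = -0.0217 + 0.0591 = 0.0374
d₁ = 0.0374 / 0.2970 = 0.1261 ⇒ 0.13
d₂ = d₁ − σ√T = 0.1261 − 0.2970 = -0.1709 ⇒ -0.17
Pr(exercise) under Q = N(d₂) = 0.4325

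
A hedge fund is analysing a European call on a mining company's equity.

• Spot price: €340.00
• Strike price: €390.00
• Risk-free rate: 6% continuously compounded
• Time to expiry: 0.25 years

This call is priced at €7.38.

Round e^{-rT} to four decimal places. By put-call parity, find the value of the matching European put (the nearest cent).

€51.57

e^(−rT) = e^(−0.06·0.25) = 0.9851
Put-call parity: C − P = S − K·e^(−rT) = 340 − 390·0.9851 = 340 − 384.1890 = -44.1890
P = C − (C − P) = 7.38 − (-44.1890) = 51.5690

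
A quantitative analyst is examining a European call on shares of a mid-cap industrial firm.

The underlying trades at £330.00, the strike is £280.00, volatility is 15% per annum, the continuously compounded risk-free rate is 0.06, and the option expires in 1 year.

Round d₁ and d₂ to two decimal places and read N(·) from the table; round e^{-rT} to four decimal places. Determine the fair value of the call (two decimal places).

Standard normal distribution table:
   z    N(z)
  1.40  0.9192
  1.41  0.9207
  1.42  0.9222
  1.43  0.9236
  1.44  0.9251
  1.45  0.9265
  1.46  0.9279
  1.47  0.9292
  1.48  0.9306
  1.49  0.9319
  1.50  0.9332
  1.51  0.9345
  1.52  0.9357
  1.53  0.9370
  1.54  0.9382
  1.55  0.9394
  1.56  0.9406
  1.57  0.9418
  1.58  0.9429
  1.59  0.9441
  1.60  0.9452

T = 1;  σ√T = 0.1500
d₁ = [ln(330/280) + (0.06 + 0.15²/2)·1] / 0.1500 = [0.1643 + 0.0712] / 0.1500 = 1.5704 → 1.57
d₂ = d₁ − σ√T = 1.5704 − 0.1500 = 1.4204 → 1.42
e^(−rT) = e^(−0.06·1) = 0.9418
C = 330·N(1.57) − 280·0.9418·N(1.42) = 330·0.9418 − 280·0.9418·0.9222 = 310.7940 − 243.1878 = 67.6062

£67.61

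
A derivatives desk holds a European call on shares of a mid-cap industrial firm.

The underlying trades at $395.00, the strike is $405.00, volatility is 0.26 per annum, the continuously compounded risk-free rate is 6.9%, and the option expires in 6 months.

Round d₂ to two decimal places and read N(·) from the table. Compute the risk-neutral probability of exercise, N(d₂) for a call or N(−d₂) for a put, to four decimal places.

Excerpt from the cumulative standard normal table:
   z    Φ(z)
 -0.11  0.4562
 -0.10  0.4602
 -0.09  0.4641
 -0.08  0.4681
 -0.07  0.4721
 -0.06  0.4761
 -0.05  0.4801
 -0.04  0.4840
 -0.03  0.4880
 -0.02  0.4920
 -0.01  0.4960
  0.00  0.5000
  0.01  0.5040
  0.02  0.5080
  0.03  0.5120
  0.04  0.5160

0.4840

σ√T = 0.26·√0.5 = 0.1838
d₁ = [ln(395/405) + (0.069 + 0.26²/2)·0.5] / 0.1838 = [-0.0250 + 0.0514] / 0.1838 = 0.1436 ⇒ 0.14
d₂ = d₁ − σ√T = 0.1436 − 0.1838 = -0.0403 ⇒ -0.04
Risk-neutral Pr[S_T > K] = N(d₂) = N(-0.04) = 0.4840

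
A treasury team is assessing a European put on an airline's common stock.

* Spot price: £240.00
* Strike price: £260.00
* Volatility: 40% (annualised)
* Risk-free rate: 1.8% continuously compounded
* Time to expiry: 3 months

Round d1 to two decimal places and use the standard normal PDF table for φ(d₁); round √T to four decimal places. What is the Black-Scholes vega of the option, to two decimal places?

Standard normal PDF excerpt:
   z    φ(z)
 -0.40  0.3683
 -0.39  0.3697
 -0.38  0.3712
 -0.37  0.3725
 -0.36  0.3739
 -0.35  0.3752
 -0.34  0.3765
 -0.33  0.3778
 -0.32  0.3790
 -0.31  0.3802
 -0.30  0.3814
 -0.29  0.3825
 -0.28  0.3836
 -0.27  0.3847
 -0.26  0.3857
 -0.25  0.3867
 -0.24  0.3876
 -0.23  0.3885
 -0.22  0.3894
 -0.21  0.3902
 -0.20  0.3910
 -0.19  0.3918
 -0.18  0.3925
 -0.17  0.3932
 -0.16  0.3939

46.03

T = 0.25;  σ√T = 0.2000
d₁ = [ln(240/260) + (0.018 + 0.4²/2)·0.25] / 0.2000 = [-0.0800 + 0.0245] / 0.2000 = -0.2777 which rounds to -0.28
√T = √0.25 = 0.5000
φ(d₁) = φ(-0.28) = 0.3836
vega = S·φ(d₁)·√T = 240·0.3836·0.5000 = 46.0320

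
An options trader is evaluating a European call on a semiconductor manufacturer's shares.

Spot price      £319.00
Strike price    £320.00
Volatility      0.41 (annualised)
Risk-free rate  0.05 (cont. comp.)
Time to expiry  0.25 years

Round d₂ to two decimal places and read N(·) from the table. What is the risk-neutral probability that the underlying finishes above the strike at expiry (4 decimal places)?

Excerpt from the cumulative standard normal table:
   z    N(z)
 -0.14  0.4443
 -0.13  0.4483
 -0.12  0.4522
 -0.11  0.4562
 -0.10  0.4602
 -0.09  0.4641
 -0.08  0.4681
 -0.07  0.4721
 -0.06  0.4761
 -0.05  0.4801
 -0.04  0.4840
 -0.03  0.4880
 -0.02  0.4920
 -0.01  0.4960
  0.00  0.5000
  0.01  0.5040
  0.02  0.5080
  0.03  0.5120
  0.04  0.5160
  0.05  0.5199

0.4761

σ√T = 0.41 × 0.5000 = 0.2050
d₁ = [ln(319/320) + (0.05 + ½·0.41²)·0.25] / (σ√T) = (-0.0031 + 0.0335) / 0.2050 = 0.1482 which rounds to 0.15
d₂ = 0.1482 − 0.2050 = -0.0568 which rounds to -0.06
Pr(exercise) under Q = N(d₂) = 0.4761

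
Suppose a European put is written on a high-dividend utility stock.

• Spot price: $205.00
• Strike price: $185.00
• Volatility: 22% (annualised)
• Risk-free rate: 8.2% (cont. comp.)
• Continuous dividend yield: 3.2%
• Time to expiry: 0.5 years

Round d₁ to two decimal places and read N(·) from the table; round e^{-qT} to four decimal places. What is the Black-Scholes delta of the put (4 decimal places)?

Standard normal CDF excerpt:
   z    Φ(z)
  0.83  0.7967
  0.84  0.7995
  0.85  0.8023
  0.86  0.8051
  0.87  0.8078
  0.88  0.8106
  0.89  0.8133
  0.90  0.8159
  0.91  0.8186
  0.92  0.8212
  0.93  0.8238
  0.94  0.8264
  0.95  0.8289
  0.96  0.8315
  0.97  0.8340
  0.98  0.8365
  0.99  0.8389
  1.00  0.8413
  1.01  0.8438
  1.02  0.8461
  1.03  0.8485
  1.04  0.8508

σ√T = 0.22 × 0.7071 = 0.1556
ln(S/K) + (r − q + σ²/2)T = ln(205/185) + (0.082 − 0.032 + 0.22²/2)·0.5 = 0.1027 + 0.0371 = 0.1398
d₁ = 0.1398 / 0.1556 = 0.8984 → 0.90
N(d₁) = N(0.90) = 0.8159
Δ_put = e^(−qT)·(N(d₁) − 1) = 0.9841·(0.8159 − 1) = -0.1812

-0.1812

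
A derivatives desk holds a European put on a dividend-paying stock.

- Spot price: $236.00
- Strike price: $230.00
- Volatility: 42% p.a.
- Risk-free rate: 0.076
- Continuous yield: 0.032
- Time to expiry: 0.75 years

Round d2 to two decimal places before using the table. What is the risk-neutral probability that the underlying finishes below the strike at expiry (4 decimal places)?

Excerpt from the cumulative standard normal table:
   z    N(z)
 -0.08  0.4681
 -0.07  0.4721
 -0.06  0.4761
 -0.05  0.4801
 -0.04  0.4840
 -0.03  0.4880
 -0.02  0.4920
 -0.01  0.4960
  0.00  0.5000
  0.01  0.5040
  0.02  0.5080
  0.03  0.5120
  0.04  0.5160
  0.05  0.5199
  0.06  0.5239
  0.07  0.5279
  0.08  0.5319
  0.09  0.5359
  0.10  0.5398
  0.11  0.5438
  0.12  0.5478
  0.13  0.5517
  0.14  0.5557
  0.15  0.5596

0.5080

σ√T = 0.42·√0.75 = 0.3637
d₁ = [ln(236/230) + (0.076 − 0.032 + ½·0.42²)·0.75] / (σ√T) = (0.0258 + 0.0991) / 0.3637 = 0.3434 ≈ 0.34
d₂ = 0.3434 − 0.3637 = -0.0203 ≈ -0.02
Risk-neutral Pr[S_T < K] = N(−d₂) = N(0.02) = 0.5080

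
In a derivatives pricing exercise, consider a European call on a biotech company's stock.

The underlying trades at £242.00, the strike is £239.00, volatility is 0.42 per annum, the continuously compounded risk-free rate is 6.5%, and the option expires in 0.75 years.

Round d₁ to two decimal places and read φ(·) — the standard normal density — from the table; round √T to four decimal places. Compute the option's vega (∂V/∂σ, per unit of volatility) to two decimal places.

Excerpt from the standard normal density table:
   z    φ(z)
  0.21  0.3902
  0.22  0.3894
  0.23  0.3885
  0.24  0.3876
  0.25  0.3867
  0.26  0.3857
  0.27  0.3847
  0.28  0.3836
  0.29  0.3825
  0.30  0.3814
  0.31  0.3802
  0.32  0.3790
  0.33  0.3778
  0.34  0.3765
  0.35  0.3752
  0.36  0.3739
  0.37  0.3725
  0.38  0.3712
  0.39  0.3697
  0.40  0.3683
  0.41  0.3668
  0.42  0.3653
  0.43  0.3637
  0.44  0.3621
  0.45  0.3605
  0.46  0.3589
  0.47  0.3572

78.63

T = 0.75;  σ√T = 0.3637
d₁ = [ln(242/239) + (0.065 + ½·0.42²)·0.75] / (σ√T) = (0.0125 + 0.1149) / 0.3637 = 0.3502 ≈ 0.35
√T = √0.75 = 0.8660
φ(d₁) = φ(0.35) = 0.3752
vega = S·φ(d₁)·√T = 242·0.3752·0.8660 = 78.6314
(Vega is the same for a European call and put with the same parameters.)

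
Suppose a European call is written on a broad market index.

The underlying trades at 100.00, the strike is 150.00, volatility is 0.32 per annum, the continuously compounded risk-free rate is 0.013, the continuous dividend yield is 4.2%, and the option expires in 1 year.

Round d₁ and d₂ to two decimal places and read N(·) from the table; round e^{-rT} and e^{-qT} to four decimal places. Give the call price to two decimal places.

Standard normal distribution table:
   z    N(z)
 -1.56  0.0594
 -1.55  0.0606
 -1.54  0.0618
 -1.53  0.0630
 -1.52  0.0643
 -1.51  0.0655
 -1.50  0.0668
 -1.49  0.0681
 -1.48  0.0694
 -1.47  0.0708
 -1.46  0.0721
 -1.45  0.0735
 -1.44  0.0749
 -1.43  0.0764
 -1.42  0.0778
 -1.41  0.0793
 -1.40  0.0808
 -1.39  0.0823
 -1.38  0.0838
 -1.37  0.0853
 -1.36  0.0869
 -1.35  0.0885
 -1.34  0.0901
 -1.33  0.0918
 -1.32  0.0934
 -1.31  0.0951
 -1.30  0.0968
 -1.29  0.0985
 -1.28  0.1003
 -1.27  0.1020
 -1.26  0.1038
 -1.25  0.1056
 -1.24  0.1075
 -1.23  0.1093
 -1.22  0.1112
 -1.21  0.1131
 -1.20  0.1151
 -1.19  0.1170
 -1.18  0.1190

σ√T = 0.32 × 1.0000 = 0.3200
ln(S/K) + (r − q + σ²/2)T = ln(100/150) + (0.013 − 0.042 + 0.32²/2)·1 = -0.4055 + 0.0222 = -0.3833
d₁ = -0.3833 / 0.3200 = -1.1977 which rounds to -1.20
d₂ = d₁ − σ√T = -1.1977 − 0.3200 = -1.5177 which rounds to -1.52
e^(−qT) = e^(−0.042·1) = 0.9589;  e^(−rT) = e^(−0.013·1) = 0.9871
N(d₁) = N(-1.20) = 0.1151;  N(d₂) = N(-1.52) = 0.0643
C = 100·0.9589·0.1151 − 150·0.9871·0.0643 = 11.0369 − 9.5206 = 1.5164

1.52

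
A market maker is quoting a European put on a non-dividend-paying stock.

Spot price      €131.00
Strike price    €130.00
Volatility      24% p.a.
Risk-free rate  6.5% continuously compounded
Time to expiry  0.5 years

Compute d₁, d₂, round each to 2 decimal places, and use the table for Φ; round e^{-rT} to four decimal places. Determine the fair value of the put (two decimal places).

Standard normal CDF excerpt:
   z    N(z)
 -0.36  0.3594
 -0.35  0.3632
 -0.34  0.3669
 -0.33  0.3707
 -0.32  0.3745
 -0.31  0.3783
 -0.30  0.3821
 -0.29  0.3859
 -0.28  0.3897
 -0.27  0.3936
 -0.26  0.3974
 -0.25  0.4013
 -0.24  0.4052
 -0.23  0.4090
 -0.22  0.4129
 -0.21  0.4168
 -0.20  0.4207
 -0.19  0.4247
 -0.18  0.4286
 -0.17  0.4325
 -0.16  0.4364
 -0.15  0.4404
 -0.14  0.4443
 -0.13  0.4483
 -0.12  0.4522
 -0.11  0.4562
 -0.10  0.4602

σ√T = 0.24·√0.5 = 0.1697
d₁ = [ln(131/130) + (0.065 + 0.24²/2)·0.5] / 0.1697 = [0.0077 + 0.0469] / 0.1697 = 0.3215 ⇒ 0.32
d₂ = d₁ − σ√T = 0.3215 − 0.1697 = 0.1518 ⇒ 0.15
exp(−rT) = exp(−0.065·0.5) = 0.9680
N(−d₂) = N(-0.15) = 0.4404;  N(−d₁) = N(-0.32) = 0.3745
P = 130·0.9680·0.4404 − 131·0.3745 = 55.4199 − 49.0595 = 6.3604

€6.36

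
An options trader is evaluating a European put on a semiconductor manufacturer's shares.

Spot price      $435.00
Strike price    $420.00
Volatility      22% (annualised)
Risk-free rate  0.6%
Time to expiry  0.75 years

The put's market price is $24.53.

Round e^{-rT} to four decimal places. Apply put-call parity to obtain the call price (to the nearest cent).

e^(−rT) = e^(−0.006·0.75) = 0.9955
Put-call parity: C − P = S − K·e^(−rT) = 435 − 420·0.9955 = 435 − 418.1100 = 16.8900
C = P + (C − P) = 24.53 + (16.8900) = 41.4200

$41.42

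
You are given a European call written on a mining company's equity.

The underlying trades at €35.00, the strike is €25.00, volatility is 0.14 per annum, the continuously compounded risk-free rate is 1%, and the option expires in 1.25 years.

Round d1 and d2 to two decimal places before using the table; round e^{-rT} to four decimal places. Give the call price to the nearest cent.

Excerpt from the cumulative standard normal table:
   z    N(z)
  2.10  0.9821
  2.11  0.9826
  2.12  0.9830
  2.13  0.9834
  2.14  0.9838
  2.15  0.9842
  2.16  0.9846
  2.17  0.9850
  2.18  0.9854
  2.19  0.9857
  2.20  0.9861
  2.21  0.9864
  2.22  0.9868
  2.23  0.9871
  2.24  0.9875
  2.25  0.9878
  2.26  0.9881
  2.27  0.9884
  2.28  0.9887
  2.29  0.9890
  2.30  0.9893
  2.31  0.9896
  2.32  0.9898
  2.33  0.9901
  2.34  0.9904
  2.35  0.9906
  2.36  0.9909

T = 1.25;  σ√T = 0.1565
d₁ = [ln(35/25) + (0.01 + ½·0.14²)·1.25] / (σ√T) = (0.3365 + 0.0248) / 0.1565 = 2.3078 which rounds to 2.31
d₂ = 2.3078 − 0.1565 = 2.1512 which rounds to 2.15
e^(−rT) = e^(−0.01·1.25) = 0.9876
C = 35·N(2.31) − 25·0.9876·N(2.15) = 35·0.9896 − 25·0.9876·0.9842 = 34.6360 − 24.2999 = 10.3361

€10.34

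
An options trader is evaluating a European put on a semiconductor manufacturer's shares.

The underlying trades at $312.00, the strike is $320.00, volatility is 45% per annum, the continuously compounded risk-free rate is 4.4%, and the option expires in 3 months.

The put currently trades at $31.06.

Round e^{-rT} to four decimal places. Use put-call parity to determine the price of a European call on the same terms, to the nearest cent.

$26.55

exp(−rT) = exp(−0.044·0.25) = 0.9891
Put-call parity: C − P = S − K·e^(−rT) = 312 − 320·0.9891 = 312 − 316.5120 = -4.5120
C = P + (C − P) = 31.06 + (-4.5120) = 26.5480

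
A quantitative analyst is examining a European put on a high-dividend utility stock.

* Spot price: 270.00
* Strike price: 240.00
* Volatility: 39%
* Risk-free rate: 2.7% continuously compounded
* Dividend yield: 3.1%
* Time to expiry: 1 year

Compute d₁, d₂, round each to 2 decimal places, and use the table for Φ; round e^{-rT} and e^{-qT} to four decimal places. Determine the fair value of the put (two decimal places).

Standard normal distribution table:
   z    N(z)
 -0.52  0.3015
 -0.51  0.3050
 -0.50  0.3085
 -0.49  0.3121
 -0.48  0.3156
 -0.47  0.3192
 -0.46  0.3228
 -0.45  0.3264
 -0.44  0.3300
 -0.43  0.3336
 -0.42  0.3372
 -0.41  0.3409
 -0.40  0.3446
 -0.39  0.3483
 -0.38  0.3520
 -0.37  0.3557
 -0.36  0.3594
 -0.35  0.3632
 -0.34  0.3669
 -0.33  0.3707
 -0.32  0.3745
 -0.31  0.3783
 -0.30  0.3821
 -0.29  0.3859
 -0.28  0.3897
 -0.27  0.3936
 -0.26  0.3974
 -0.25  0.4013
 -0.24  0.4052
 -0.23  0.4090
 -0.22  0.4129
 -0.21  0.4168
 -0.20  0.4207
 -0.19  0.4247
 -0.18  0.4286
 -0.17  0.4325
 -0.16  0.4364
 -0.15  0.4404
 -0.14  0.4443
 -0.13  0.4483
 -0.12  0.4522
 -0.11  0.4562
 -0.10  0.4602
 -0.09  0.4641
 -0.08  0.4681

25.81

σ√T = 0.39 × 1.0000 = 0.3900
d₁ = [ln(270/240) + (0.027 − 0.031 + ½·0.39²)·1] / (σ√T) = (0.1178 + 0.0721) / 0.3900 = 0.4868 ⇒ 0.49
d₂ = 0.4868 − 0.3900 = 0.0968 ⇒ 0.10
exp(−qT) = exp(−0.031·1) = 0.9695;  exp(−rT) = exp(−0.027·1) = 0.9734
N(−d₂) = N(-0.10) = 0.4602;  N(−d₁) = N(-0.49) = 0.3121
P = 240·0.9734·0.4602 − 270·0.9695·0.3121 = 107.5101 − 81.6969 = 25.8132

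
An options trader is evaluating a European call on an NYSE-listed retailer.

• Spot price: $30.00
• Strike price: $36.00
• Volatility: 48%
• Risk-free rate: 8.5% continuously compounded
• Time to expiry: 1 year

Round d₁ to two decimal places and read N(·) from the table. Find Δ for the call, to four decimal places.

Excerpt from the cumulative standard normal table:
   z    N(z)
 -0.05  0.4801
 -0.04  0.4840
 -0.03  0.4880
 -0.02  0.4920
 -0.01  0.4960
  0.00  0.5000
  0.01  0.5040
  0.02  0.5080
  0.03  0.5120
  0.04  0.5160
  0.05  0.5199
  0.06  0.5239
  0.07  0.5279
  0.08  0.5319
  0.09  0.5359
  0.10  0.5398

σ√T = 0.48·√1 = 0.4800
ln(S/K) + (r + σ²/2)T = ln(30/36) + (0.085 + 0.48²/2)·1 = -0.1823 + 0.2002 = 0.0179
d₁ = 0.0179 / 0.4800 = 0.0372 which rounds to 0.04
N(d₁) = N(0.04) = 0.5160
Δ_call = N(d₁) = 0.5160

0.5160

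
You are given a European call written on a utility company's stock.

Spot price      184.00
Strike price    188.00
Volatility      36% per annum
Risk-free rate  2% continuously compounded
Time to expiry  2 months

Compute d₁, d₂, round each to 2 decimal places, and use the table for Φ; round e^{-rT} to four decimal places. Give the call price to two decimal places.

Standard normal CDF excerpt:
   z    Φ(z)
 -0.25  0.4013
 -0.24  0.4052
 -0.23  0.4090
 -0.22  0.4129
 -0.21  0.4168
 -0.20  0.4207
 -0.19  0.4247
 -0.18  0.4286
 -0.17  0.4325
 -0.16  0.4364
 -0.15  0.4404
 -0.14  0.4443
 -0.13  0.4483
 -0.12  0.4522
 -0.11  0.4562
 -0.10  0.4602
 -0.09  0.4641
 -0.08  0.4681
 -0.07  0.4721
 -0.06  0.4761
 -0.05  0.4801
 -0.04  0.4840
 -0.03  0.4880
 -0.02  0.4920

σ√T = 0.36·√0.1667 = 0.1470
ln(S/K) + (r + σ²/2)T = ln(184/188) + (0.02 + 0.36²/2)·0.1667 = -0.0215 + 0.0141 = -0.0074
d₁ = -0.0074 / 0.1470 = -0.0502 ⇒ -0.05
d₂ = d₁ − σ√T = -0.0502 − 0.1470 = -0.1971 ⇒ -0.20
exp(−rT) = exp(−0.02·0.1667) = 0.9967
N(d₁) = N(-0.05) = 0.4801;  N(d₂) = N(-0.20) = 0.4207
C = 184·0.4801 − 188·0.9967·0.4207 = 88.3384 − 78.8306 = 9.5078

9.51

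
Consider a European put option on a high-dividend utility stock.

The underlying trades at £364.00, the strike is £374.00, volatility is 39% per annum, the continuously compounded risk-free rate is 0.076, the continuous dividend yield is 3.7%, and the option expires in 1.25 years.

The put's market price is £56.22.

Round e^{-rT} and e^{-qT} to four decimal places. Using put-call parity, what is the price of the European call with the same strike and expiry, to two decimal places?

e^(−qT) = e^(−0.037·1.25) = 0.9548;  e^(−rT) = e^(−0.076·1.25) = 0.9094
Put-call parity: C − P = S·e^(−qT) − K·e^(−rT) = 364·0.9548 − 374·0.9094 = 347.5472 − 340.1156 = 7.4316
C = P + (C − P) = 56.22 + (7.4316) = 63.6516

£63.65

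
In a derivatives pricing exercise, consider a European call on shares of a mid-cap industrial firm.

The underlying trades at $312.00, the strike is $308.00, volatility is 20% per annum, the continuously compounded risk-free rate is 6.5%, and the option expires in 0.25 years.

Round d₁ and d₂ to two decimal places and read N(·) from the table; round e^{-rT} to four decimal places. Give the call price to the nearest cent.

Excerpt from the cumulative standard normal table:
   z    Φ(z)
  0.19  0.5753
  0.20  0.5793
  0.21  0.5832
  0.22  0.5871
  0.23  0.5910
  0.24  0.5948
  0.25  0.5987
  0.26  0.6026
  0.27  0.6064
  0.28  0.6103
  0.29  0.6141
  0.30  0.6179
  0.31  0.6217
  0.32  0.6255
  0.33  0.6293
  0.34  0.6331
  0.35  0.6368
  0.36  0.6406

$17.28

σ√T = 0.2 × 0.5000 = 0.1000
d₁ = [ln(312/308) + (0.065 + 0.2²/2)·0.25] / 0.1000 = [0.0129 + 0.0213] / 0.1000 = 0.3415 ⇒ 0.34
d₂ = d₁ − σ√T = 0.3415 − 0.1000 = 0.2415 ⇒ 0.24
exp(−rT) = exp(−0.065·0.25) = 0.9839
N(d₁) = N(0.34) = 0.6331;  N(d₂) = N(0.24) = 0.5948
C = 312·0.6331 − 308·0.9839·0.5948 = 197.5272 − 180.2489 = 17.2783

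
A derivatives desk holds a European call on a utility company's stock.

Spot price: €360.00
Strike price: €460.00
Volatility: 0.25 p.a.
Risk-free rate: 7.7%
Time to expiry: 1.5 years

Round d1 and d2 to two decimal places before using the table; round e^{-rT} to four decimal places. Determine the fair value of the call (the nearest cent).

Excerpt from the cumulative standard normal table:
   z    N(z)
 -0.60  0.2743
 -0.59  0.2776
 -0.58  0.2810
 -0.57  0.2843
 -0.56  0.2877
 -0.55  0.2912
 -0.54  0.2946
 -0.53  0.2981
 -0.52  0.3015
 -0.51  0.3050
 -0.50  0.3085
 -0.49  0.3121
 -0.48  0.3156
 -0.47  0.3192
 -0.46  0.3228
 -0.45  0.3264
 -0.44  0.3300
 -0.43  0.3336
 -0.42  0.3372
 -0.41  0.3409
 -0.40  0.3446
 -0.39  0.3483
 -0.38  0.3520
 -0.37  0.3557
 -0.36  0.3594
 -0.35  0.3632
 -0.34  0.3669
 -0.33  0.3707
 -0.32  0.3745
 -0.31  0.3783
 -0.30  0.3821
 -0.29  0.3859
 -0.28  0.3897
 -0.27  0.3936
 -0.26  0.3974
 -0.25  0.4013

σ√T = 0.25·√1.5 = 0.3062
d₁ = [ln(360/460) + (0.077 + 0.25²/2)·1.5] / 0.3062 = [-0.2451 + 0.1624] / 0.3062 = -0.2703 ⇒ -0.27
d₂ = d₁ − σ√T = -0.2703 − 0.3062 = -0.5764 ⇒ -0.58
e^(−rT) = e^(−0.077·1.5) = 0.8909
N(d₁) = N(-0.27) = 0.3936;  N(d₂) = N(-0.58) = 0.2810
C = 360·0.3936 − 460·0.8909·0.2810 = 141.6960 − 115.1577 = 26.5383

€26.54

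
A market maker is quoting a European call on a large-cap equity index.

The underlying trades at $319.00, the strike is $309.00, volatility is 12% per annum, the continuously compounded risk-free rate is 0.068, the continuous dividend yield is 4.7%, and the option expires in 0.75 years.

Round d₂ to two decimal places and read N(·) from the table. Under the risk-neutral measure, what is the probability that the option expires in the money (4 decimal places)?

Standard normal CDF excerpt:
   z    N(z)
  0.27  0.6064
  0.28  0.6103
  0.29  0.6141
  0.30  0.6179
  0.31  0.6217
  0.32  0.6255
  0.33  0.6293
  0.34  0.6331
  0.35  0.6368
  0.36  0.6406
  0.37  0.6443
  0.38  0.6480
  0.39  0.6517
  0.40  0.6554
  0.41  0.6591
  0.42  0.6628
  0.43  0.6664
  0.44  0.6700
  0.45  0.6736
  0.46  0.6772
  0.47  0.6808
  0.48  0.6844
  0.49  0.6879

T = 0.75;  σ√T = 0.1039
d₁ = [ln(319/309) + (0.068 − 0.047 + 0.12²/2)·0.75] / 0.1039 = [0.0318 + 0.0212] / 0.1039 = 0.5100 ⇒ 0.51
d₂ = d₁ − σ√T = 0.5100 − 0.1039 = 0.4061 ⇒ 0.41
Risk-neutral Pr[S_T > K] = N(d₂) = N(0.41) = 0.6591

0.6591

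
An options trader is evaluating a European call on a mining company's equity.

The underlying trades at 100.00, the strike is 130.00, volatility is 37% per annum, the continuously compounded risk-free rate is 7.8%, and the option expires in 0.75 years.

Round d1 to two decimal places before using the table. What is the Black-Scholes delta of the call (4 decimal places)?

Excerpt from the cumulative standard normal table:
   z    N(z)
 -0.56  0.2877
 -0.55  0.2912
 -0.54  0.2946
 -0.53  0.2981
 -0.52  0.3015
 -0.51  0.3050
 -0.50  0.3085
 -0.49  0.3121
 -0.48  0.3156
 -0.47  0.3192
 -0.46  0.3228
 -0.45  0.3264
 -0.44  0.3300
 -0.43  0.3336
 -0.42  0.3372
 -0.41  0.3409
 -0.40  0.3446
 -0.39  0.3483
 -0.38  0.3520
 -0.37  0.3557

σ√T = 0.37·√0.75 = 0.3204
ln(S/K) + (r + σ²/2)T = ln(100/130) + (0.078 + 0.37²/2)·0.75 = -0.2624 + 0.1098 = -0.1525
d₁ = -0.1525 / 0.3204 = -0.4760 → -0.48
N(d₁) = N(-0.48) = 0.3156
Δ_call = N(d₁) = 0.3156

0.3156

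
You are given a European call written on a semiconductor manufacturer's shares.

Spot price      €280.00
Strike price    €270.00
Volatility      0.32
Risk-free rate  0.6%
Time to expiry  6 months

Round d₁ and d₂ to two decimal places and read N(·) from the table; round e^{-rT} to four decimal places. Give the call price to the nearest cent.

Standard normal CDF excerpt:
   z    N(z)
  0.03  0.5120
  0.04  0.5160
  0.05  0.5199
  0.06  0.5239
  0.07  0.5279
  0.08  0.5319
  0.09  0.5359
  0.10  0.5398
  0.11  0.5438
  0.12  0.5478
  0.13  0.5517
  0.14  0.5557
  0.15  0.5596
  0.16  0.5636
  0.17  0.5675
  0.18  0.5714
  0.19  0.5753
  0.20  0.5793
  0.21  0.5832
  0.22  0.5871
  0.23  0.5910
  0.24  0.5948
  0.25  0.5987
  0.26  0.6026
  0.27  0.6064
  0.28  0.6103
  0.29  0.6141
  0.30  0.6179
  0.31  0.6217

€30.92

T = 0.5;  σ√T = 0.2263
d₁ = [ln(280/270) + (0.006 + 0.32²/2)·0.5] / 0.2263 = [0.0364 + 0.0286] / 0.2263 = 0.2871 ≈ 0.29
d₂ = d₁ − σ√T = 0.2871 − 0.2263 = 0.0608 ≈ 0.06
exp(−rT) = exp(−0.006·0.5) = 0.9970
N(d₁) = N(0.29) = 0.6141;  N(d₂) = N(0.06) = 0.5239
C = 280·0.6141 − 270·0.9970·0.5239 = 171.9480 − 141.0286 = 30.9194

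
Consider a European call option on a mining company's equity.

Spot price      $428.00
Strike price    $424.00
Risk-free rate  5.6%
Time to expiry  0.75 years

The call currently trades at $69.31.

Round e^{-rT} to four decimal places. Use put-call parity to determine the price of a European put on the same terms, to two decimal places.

e^(−rT) = e^(−0.056·0.75) = 0.9589
Put-call parity: C − P = S − K·e^(−rT) = 428 − 424·0.9589 = 428 − 406.5736 = 21.4264
P = C − (C − P) = 69.31 − (21.4264) = 47.8836

$47.88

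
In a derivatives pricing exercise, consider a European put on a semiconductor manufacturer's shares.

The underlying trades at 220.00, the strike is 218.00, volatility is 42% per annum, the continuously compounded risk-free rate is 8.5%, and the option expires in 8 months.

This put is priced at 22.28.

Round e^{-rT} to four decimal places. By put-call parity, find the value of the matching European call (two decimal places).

36.29

exp(−rT) = exp(−0.085·0.6667) = 0.9449
Put-call parity: C − P = S − K·e^(−rT) = 220 − 218·0.9449 = 220 − 205.9882 = 14.0118
C = P + (C − P) = 22.28 + (14.0118) = 36.2918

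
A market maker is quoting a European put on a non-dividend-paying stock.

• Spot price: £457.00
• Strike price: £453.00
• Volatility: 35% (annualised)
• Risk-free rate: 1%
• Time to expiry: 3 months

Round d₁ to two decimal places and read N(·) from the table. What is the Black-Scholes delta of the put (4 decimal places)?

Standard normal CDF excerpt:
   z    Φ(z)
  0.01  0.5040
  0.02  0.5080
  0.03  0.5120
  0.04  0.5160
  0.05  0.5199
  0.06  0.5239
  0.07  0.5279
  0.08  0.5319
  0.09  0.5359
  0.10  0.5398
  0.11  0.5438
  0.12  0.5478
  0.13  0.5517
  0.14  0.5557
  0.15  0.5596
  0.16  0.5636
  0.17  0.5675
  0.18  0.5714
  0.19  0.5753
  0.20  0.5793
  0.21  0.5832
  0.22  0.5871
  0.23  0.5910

T = 0.25;  σ√T = 0.1750
d₁ = [ln(457/453) + (0.01 + 0.35²/2)·0.25] / 0.1750 = [0.0088 + 0.0178] / 0.1750 = 0.1520 ⇒ 0.15
N(d₁) = N(0.15) = 0.5596
Δ_put = N(d₁) − 1 = 0.5596 − 1 = -0.4404

-0.4404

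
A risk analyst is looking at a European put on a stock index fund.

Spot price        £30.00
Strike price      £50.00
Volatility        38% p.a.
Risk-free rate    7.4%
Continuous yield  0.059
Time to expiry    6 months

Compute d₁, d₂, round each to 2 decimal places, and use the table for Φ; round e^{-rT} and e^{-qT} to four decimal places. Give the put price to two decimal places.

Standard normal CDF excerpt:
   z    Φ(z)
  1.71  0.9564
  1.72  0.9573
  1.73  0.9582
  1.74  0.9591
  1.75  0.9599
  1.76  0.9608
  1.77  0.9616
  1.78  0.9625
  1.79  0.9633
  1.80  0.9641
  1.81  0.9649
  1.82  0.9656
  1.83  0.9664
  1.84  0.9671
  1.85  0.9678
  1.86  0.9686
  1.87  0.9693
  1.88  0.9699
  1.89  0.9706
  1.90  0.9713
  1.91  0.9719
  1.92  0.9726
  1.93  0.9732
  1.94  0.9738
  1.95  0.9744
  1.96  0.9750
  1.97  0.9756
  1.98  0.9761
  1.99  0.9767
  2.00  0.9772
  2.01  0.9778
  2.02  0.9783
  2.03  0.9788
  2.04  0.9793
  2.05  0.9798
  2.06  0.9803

T = 0.5;  σ√T = 0.2687
ln(S/K) + (r − q + σ²/2)T = ln(30/50) + (0.074 − 0.059 + 0.38²/2)·0.5 = -0.5108 + 0.0436 = -0.4672
d₁ = -0.4672 / 0.2687 = -1.7388 ≈ -1.74
d₂ = d₁ − σ√T = -1.7388 − 0.2687 = -2.0075 ≈ -2.01
exp(−qT) = exp(−0.059·0.5) = 0.9709;  exp(−rT) = exp(−0.074·0.5) = 0.9637
N(−d₂) = N(2.01) = 0.9778;  N(−d₁) = N(1.74) = 0.9591
P = 50·0.9637·0.9778 − 30·0.9709·0.9591 = 47.1153 − 27.9357 = 19.1796

£19.18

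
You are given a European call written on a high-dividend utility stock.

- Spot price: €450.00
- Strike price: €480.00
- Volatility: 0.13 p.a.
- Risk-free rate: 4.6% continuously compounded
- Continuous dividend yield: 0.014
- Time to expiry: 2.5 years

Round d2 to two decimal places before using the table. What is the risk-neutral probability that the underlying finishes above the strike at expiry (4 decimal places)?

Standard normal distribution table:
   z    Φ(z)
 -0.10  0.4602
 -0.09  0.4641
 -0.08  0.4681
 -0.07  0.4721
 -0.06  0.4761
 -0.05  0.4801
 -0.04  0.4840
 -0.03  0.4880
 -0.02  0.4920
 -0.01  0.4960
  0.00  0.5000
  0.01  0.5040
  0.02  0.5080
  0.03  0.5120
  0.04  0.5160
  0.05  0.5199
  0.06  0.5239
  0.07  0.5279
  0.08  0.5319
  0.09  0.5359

σ√T = 0.13·√2.5 = 0.2055
d₁ = [ln(450/480) + (0.046 − 0.014 + ½·0.13²)·2.5] / (σ√T) = (-0.0645 + 0.1011) / 0.2055 = 0.1780 ⇒ 0.18
d₂ = 0.1780 − 0.2055 = -0.0276 ⇒ -0.03
Pr(exercise) under Q = N(d₂) = 0.4880

0.4880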